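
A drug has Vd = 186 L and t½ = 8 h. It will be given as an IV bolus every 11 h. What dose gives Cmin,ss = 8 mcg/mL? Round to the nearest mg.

τ/t½ = 11/8 ≈ 1.375, so f = (1/2)^(11/8) ≈ 0.385553.
Cmin,ss = (D/Vd)·f/(1−f), so D = Cmin,ss·Vd·(1−f)/f.
D = 8 × 186 × (1−f)/f ≈ 8 × 186 × 1.59368 ≈ 2371.40 mg.

2371 mg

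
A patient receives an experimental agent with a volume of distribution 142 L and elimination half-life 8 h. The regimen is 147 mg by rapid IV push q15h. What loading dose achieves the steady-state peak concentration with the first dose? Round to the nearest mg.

f = (1/2)^(15/8) ≈ 0.272627; accumulation ratio R = 1/(1−f) ≈ 1.37481.
Loading dose to hit Cmax,ss on first dose: D_load = D_maint·R ≈ 147 × 1.37481 ≈ 202.10 mg.

202 mg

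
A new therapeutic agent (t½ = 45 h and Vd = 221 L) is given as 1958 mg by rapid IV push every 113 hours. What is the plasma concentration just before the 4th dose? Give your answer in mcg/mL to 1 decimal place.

1.9 mcg/mL

f = (1/2)^(τ/t½) = (1/2)^(113/45) ≈ 0.1754.
C₀ = D/Vd = 1958/221 ≈ 8.860 mcg/mL.
Before the 4th dose, 3 doses have been given. Superposition: Cmin = C₀·(f + f² + … + f^3).
≈ 8.860 × (0.1754 + 0.0308 + 0.0054) ≈ 8.860 × 0.2116 ≈ 1.875 mcg/mL.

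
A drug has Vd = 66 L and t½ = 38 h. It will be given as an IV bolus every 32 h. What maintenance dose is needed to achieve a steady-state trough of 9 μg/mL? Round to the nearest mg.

471 mg

τ/t½ = 32/38 ≈ 0.84211, so f = (1/2)^(32/38) ≈ 0.557829.
Cmin,ss = (D/Vd)·f/(1−f), so D = Cmin,ss·Vd·(1−f)/f.
D = 9 × 66 × (1−f)/f ≈ 9 × 66 × 0.79266 ≈ 470.84 mg.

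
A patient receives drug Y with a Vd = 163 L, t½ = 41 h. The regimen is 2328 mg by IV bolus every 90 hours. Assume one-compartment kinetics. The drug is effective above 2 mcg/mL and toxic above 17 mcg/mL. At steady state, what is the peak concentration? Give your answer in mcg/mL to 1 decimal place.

18.3 mcg/mL

τ/t½ = 90/41 ≈ 2.1951, so fraction remaining f = (1/2)^(90/41) ≈ 0.2184.
Accumulation ratio R = 1/(1 − f) ≈ 1/0.7816 ≈ 1.2794.
Single-dose peak C₀ = D/Vd = 2328/163 ≈ 14.282 mcg/mL.
Steady-state peak Cmax,ss = C₀·R ≈ 14.282 × 1.2794 ≈ 18.272 mcg/mL.
Peak 18.3 mcg/mL vs MTC 17 mcg/mL: exceeds toxic threshold.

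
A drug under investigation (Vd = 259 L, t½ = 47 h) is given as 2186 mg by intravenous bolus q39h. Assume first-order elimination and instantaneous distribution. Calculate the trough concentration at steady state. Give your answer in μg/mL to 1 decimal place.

10.9 μg/mL

Over one 39-h interval, 39/47 ≈ 0.82979 half-lives elapse, leaving f ≈ 0.5626 of each dose.
At steady state, accumulation factor R = 1/(1 − e^(−kτ)) ≈ 2.2862.
Each bolus raises the concentration by D/Vd = 2186/259 ≈ 8.440 μg/mL.
Cmax,ss = C₀/(1 − f) ≈ 8.440/0.4374 ≈ 19.296 μg/mL.
Steady-state trough Cmin,ss = Cmax,ss·f ≈ 19.296 × 0.5626 ≈ 10.856 μg/mL.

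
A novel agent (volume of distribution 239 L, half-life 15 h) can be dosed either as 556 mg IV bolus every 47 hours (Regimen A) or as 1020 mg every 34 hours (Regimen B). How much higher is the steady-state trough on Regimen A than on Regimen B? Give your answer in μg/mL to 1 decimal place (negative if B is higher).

Regimen A: f = (1/2)^(47/15) ≈ 0.1140; Cmin,ss = (556/239)·f/(1−f) ≈ 0.299 μg/mL.
Regimen B: f = (1/2)^(34/15) ≈ 0.2078; Cmin,ss = (1020/239)·f/(1−f) ≈ 1.119 μg/mL.
Difference ≈ 0.299 − 1.119 ≈ -0.820 μg/mL.

-0.8 μg/mL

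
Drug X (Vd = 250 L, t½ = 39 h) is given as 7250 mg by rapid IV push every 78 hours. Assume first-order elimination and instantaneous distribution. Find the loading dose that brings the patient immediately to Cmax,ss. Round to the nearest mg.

9667 mg

f = (1/2)^(78/39) ≈ 0.250000; accumulation ratio R = 1/(1−f) ≈ 1.33333.
Loading dose to hit Cmax,ss on first dose: D_load = D_maint·R ≈ 7250 × 1.33333 ≈ 9666.64 mg.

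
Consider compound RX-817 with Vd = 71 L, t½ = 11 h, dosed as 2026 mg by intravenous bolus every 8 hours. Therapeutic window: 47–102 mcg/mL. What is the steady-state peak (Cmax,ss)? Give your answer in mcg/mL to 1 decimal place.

72.1 mcg/mL

k = ln2/t½ = ln2/11 ≈ 0.063013 h⁻¹; fraction remaining f = e^(−kτ) = e^(−0.063013×8) ≈ 0.6040.
Accumulation ratio R = 1/(1 − f) ≈ 1/0.3960 ≈ 2.5253.
Each bolus raises the concentration by D/Vd = 2026/71 ≈ 28.535 mcg/mL.
Steady-state peak Cmax,ss = C₀·R ≈ 28.535 × 2.5253 ≈ 72.059 mcg/mL.
Peak 72.1 mcg/mL vs MTC 102 mcg/mL: below toxic threshold.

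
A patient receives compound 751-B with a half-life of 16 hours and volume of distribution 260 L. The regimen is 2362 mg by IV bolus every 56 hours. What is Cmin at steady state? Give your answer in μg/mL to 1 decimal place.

0.9 μg/mL

τ/t½ = 56/16 ≈ 3.5, so fraction remaining f = (1/2)^(56/16) ≈ 0.0884.
Single-dose peak C₀ = D/Vd = 2362/260 ≈ 9.085 μg/mL.
Steady-state trough Cmin,ss = C₀·f/(1−f) ≈ 9.085 × 0.0884/0.9116 ≈ 0.881 μg/mL.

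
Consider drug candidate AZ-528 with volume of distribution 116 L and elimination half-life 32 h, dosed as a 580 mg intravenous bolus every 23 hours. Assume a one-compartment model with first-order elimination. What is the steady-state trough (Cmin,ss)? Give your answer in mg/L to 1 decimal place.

k = ln2/t½ = ln2/32 ≈ 0.021661 h⁻¹; fraction remaining f = e^(−kτ) = e^(−0.021661×23) ≈ 0.6076.
Accumulation ratio R = 1/(1 − f) ≈ 1/0.3924 ≈ 2.5484.
Single-dose peak C₀ = D/Vd = 580/116 ≈ 5.000 mg/L.
Cmax,ss = C₀/(1 − f) ≈ 5.000/0.3924 ≈ 12.742 mg/L.
Steady-state trough Cmin,ss = Cmax,ss·f ≈ 12.742 × 0.6076 ≈ 7.742 mg/L.

7.7 mg/L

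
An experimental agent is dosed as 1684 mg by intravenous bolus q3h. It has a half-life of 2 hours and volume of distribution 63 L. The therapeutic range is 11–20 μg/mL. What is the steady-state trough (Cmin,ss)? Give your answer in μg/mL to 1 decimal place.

14.6 μg/mL

τ/t½ = 3/2 ≈ 1.5, so fraction remaining f = (1/2)^(3/2) ≈ 0.3536.
At steady state, accumulation factor R = 1/(1 − e^(−kτ)) ≈ 1.5470.
Single-dose peak C₀ = D/Vd = 1684/63 ≈ 26.730 μg/mL.
Cmax,ss = C₀/(1 − f) ≈ 26.730/0.6464 ≈ 41.352 μg/mL.
Steady-state trough Cmin,ss = Cmax,ss·f ≈ 41.352 × 0.3536 ≈ 14.622 μg/mL.
Trough 14.6 μg/mL vs MEC 11 μg/mL: adequate.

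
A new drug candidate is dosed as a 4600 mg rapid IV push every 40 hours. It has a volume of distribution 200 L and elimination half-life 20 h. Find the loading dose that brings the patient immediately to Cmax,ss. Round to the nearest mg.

f = (1/2)^(40/20) ≈ 0.250000; accumulation ratio R = 1/(1−f) ≈ 1.33333.
Loading dose to hit Cmax,ss on first dose: D_load = D_maint·R ≈ 4600 × 1.33333 ≈ 6133.32 mg.

6133 mg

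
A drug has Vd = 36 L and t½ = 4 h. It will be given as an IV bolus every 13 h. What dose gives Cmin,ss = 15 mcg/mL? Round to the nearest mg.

τ/t½ = 13/4 ≈ 3.25, so f = (1/2)^(13/4) ≈ 0.105112.
Cmin,ss = (D/Vd)·f/(1−f), so D = Cmin,ss·Vd·(1−f)/f.
D = 15 × 36 × (1−f)/f ≈ 15 × 36 × 8.51366 ≈ 4597.38 mg.

4597 mg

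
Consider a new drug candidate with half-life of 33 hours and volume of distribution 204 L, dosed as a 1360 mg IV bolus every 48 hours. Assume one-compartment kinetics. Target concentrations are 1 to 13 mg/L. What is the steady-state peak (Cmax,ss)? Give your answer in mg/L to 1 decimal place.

k = ln2/t½ = ln2/33 ≈ 0.021004 h⁻¹; fraction remaining f = e^(−kτ) = e^(−0.021004×48) ≈ 0.3649.
Accumulation ratio R = 1/(1 − f) ≈ 1/0.6351 ≈ 1.5746.
Each bolus raises the concentration by D/Vd = 1360/204 ≈ 6.667 mg/L.
Steady-state peak Cmax,ss = C₀·R ≈ 6.667 × 1.5746 ≈ 10.498 mg/L.
Peak 10.5 mg/L vs MTC 13 mg/L: below toxic threshold.

10.5 mg/L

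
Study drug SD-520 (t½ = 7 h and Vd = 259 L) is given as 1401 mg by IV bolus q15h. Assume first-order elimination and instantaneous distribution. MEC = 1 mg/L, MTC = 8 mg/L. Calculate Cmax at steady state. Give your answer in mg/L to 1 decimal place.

7.0 mg/L

τ/t½ = 15/7 ≈ 2.1429, so fraction remaining f = (1/2)^(15/7) ≈ 0.2264.
At steady state, accumulation factor R = 1/(1 − e^(−kτ)) ≈ 1.2927.
Each bolus raises the concentration by D/Vd = 1401/259 ≈ 5.409 mg/L.
Cmax,ss = C₀/(1 − f) ≈ 5.409/0.7736 ≈ 6.992 mg/L.
Peak 7.0 mg/L vs MTC 8 mg/L: below toxic threshold.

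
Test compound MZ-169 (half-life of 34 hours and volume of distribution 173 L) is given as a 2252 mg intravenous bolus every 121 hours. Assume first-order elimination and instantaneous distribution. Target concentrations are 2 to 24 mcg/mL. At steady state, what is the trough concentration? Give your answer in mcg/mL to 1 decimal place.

1.2 mcg/mL

k = ln2/t½ = ln2/34 ≈ 0.020387 h⁻¹; fraction remaining f = e^(−kτ) = e^(−0.020387×121) ≈ 0.0849.
Accumulation ratio R = 1/(1 − f) ≈ 1/0.9151 ≈ 1.0928.
Single-dose peak C₀ = D/Vd = 2252/173 ≈ 13.017 mcg/mL.
Cmax,ss = C₀/(1 − f) ≈ 13.017/0.9151 ≈ 14.225 mcg/mL.
Steady-state trough Cmin,ss = Cmax,ss·f ≈ 14.225 × 0.0849 ≈ 1.208 mcg/mL.
Trough 1.2 mcg/mL vs MEC 2 mcg/mL: subtherapeutic.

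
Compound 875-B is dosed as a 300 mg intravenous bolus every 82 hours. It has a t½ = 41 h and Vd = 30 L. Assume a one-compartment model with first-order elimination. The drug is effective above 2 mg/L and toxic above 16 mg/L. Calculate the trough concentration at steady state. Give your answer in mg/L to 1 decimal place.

The dosing interval is 2 half-lives, so f = 2^(−2) = 0.25.
Accumulation ratio R = 1/(1 − f) = 1/0.75 = 4/3.
Single-dose peak C₀ = D/Vd = 300/30 = 10 mg/L.
Steady-state peak Cmax,ss = C₀·R = 10 × 4/3 ≈ 13.333 mg/L.
Steady-state trough Cmin,ss = Cmax,ss·f ≈ 13.333 × 0.25 ≈ 3.333 mg/L.
Trough 3.3 mg/L vs MEC 2 mg/L: adequate.

3.3 mg/L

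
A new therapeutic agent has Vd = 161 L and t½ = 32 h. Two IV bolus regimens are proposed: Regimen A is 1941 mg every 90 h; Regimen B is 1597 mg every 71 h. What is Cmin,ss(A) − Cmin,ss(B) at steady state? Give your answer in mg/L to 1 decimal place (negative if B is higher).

Regimen A: f = (1/2)^(90/32) ≈ 0.1423; Cmin,ss = (1941/161)·f/(1−f) ≈ 2.000 mg/L.
Regimen B: f = (1/2)^(71/32) ≈ 0.2148; Cmin,ss = (1597/161)·f/(1−f) ≈ 2.714 mg/L.
Difference ≈ 2.000 − 2.714 ≈ -0.714 mg/L.

-0.7 mg/L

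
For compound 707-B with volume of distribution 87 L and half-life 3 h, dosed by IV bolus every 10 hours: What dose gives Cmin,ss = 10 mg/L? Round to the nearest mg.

τ/t½ = 10/3 ≈ 3.3333, so f = (1/2)^(10/3) ≈ 0.099213.
Cmin,ss = (D/Vd)·f/(1−f), so D = Cmin,ss·Vd·(1−f)/f.
D = 10 × 87 × (1−f)/f ≈ 10 × 87 × 9.07932 ≈ 7899.01 mg.

7899 mg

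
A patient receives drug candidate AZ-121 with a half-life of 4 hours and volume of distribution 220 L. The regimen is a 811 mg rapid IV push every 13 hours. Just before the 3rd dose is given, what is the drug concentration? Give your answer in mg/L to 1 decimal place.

0.4 mg/L

f = (1/2)^(τ/t½) = (1/2)^(13/4) ≈ 0.1051.
C₀ = D/Vd = 811/220 ≈ 3.686 mg/L.
Before the 3rd dose, 2 doses have been given. Superposition: Cmin = C₀·(f + f²).
≈ 3.686 × (0.1051 + 0.0110) ≈ 3.686 × 0.1161 ≈ 0.428 mg/L.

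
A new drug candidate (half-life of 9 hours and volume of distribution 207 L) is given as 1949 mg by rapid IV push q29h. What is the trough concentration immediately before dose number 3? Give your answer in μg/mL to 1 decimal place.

f = (1/2)^(τ/t½) = (1/2)^(29/9) ≈ 0.1072.
C₀ = D/Vd = 1949/207 ≈ 9.415 μg/mL.
Before the 3rd dose, 2 doses have been given. Superposition: Cmin = C₀·(f + f²).
≈ 9.415 × (0.1072 + 0.0115) ≈ 9.415 × 0.1187 ≈ 1.118 μg/mL.

1.1 μg/mL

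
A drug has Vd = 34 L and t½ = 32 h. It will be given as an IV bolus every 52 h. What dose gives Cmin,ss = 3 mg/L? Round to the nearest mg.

τ/t½ = 52/32 ≈ 1.625, so f = (1/2)^(52/32) ≈ 0.324210.
Cmin,ss = (D/Vd)·f/(1−f), so D = Cmin,ss·Vd·(1−f)/f.
D = 3 × 34 × (1−f)/f ≈ 3 × 34 × 2.08442 ≈ 212.61 mg.

213 mg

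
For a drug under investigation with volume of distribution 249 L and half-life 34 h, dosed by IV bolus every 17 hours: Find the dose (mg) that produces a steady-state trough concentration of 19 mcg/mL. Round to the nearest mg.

τ/t½ = 17/34 ≈ 0.5, so f = (1/2)^(17/34) ≈ 0.707107.
Cmin,ss = (D/Vd)·f/(1−f), so D = Cmin,ss·Vd·(1−f)/f.
D = 19 × 249 × (1−f)/f ≈ 19 × 249 × 0.41421 ≈ 1959.63 mg.

1960 mg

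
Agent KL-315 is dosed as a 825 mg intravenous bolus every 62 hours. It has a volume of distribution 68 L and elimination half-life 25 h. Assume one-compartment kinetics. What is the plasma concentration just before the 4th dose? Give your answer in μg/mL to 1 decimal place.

f = (1/2)^(τ/t½) = (1/2)^(62/25) ≈ 0.1792.
C₀ = D/Vd = 825/68 ≈ 12.132 μg/mL.
Before the 4th dose, 3 doses have been given. Superposition: Cmin = C₀·(f + f² + … + f^3).
≈ 12.132 × (0.1792 + 0.0321 + 0.0058) ≈ 12.132 × 0.2171 ≈ 2.634 μg/mL.

2.6 μg/mL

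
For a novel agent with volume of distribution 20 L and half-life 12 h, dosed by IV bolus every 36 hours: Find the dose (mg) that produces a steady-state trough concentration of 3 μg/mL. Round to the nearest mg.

τ/t½ = 36/12 ≈ 3, so f = (1/2)^(36/12) ≈ 0.125000.
Cmin,ss = (D/Vd)·f/(1−f), so D = Cmin,ss·Vd·(1−f)/f.
D = 3 × 20 × (1−f)/f ≈ 3 × 20 × 7.00000 ≈ 420.00 mg.

420 mg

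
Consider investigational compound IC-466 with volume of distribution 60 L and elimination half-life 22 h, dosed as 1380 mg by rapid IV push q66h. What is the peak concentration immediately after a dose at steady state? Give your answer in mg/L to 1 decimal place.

26.3 mg/L

The dosing interval is 3 half-lives, so f = 2^(−3) = 0.125.
Accumulation ratio R = 1/(1 − f) = 1/0.875 = 8/7.
Single-dose peak C₀ = D/Vd = 1380/60 = 23 mg/L.
Steady-state peak Cmax,ss = C₀·R = 23 × 8/7 ≈ 26.286 mg/L.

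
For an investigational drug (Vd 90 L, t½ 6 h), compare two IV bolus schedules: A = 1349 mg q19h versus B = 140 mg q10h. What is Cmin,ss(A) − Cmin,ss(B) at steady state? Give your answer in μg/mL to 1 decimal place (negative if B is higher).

1.2 μg/mL

Regimen A: f = (1/2)^(19/6) ≈ 0.1114; Cmin,ss = (1349/90)·f/(1−f) ≈ 1.879 μg/mL.
Regimen B: f = (1/2)^(10/6) ≈ 0.3150; Cmin,ss = (140/90)·f/(1−f) ≈ 0.715 μg/mL.
Difference ≈ 1.879 − 0.715 ≈ 1.164 μg/mL.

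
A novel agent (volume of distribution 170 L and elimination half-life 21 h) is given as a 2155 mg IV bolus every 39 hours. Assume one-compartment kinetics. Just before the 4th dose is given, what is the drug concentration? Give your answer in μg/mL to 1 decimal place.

4.7 μg/mL

f = (1/2)^(τ/t½) = (1/2)^(39/21) ≈ 0.2760.
C₀ = D/Vd = 2155/170 ≈ 12.676 μg/mL.
Before the 4th dose, 3 doses have been given. Superposition: Cmin = C₀·(f + f² + … + f^3).
≈ 12.676 × (0.2760 + 0.0762 + 0.0210) ≈ 12.676 × 0.3732 ≈ 4.731 μg/mL.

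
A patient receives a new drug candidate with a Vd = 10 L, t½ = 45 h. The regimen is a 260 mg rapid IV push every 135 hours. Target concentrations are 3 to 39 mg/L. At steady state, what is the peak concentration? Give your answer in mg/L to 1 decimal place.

29.7 mg/L

The dosing interval is 3 half-lives, so f = 2^(−3) = 0.125.
At steady state, R = 1/(1 − 0.125) = 8/7.
Single-dose peak C₀ = D/Vd = 260/10 = 26 mg/L.
Steady-state peak Cmax,ss = C₀·R = 26 × 8/7 ≈ 29.714 mg/L.
Peak 29.7 mg/L vs MTC 39 mg/L: below toxic threshold.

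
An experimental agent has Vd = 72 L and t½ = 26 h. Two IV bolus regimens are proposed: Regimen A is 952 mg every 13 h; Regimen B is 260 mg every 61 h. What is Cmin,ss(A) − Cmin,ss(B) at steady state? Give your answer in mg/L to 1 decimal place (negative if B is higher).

Regimen A: f = (1/2)^(13/26) ≈ 0.7071; Cmin,ss = (952/72)·f/(1−f) ≈ 31.920 mg/L.
Regimen B: f = (1/2)^(61/26) ≈ 0.1967; Cmin,ss = (260/72)·f/(1−f) ≈ 0.884 mg/L.
Difference ≈ 31.920 − 0.884 ≈ 31.036 mg/L.

31.0 mg/L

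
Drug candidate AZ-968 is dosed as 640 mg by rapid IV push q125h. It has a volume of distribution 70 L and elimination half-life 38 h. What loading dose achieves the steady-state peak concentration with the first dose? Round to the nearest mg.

713 mg

f = (1/2)^(125/38) ≈ 0.102275; accumulation ratio R = 1/(1−f) ≈ 1.11393.
Loading dose to hit Cmax,ss on first dose: D_load = D_maint·R ≈ 640 × 1.11393 ≈ 712.92 mg.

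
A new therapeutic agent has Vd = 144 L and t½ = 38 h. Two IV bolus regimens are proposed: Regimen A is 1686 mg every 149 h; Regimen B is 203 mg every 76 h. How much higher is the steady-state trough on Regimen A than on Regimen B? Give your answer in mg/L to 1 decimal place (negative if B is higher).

Regimen A: f = (1/2)^(149/38) ≈ 0.0660; Cmin,ss = (1686/144)·f/(1−f) ≈ 0.827 mg/L.
Regimen B: f = (1/2)^(76/38) ≈ 0.2500; Cmin,ss = (203/144)·f/(1−f) ≈ 0.470 mg/L.
Difference ≈ 0.827 − 0.470 ≈ 0.357 mg/L.

0.4 mg/L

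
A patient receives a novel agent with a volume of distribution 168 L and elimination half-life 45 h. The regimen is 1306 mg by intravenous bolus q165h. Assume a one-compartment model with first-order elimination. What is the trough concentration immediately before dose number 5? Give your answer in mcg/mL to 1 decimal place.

0.7 mcg/mL

f = (1/2)^(τ/t½) = (1/2)^(165/45) ≈ 0.0787.
C₀ = D/Vd = 1306/168 ≈ 7.774 mcg/mL.
Before the 5th dose, 4 doses have been given. Superposition: Cmin = C₀·(f + f² + … + f^4).
≈ 7.774 × (0.0787 + 0.0062 + 0.0005 + 0.0000) ≈ 7.774 × 0.0854 ≈ 0.664 mcg/mL.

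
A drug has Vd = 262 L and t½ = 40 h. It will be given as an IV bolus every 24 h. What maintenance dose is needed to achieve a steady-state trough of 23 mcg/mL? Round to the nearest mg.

τ/t½ = 24/40 ≈ 0.6, so f = (1/2)^(24/40) ≈ 0.659754.
Cmin,ss = (D/Vd)·f/(1−f), so D = Cmin,ss·Vd·(1−f)/f.
D = 23 × 262 × (1−f)/f ≈ 23 × 262 × 0.51572 ≈ 3107.73 mg.

3108 mg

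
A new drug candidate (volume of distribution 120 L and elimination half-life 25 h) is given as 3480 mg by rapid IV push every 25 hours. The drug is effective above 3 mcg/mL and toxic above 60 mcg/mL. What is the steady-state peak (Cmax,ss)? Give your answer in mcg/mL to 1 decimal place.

τ = 25 h = 1 half-life, so f = (1/2)^1 = 0.5.
At steady state, R = 1/(1 − 0.5) = 2/1.
Single-dose peak C₀ = D/Vd = 3480/120 = 29 mcg/mL.
Steady-state peak Cmax,ss = C₀·R = 29 × 2/1 ≈ 58.000 mcg/mL.
Peak 58.0 mcg/mL vs MTC 60 mcg/mL: below toxic threshold.

58.0 mcg/mL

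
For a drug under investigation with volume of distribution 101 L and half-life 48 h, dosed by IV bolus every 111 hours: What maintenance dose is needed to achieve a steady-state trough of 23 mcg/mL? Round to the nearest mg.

τ/t½ = 111/48 ≈ 2.3125, so f = (1/2)^(111/48) ≈ 0.201311.
Cmin,ss = (D/Vd)·f/(1−f), so D = Cmin,ss·Vd·(1−f)/f.
D = 23 × 101 × (1−f)/f ≈ 23 × 101 × 3.96744 ≈ 9216.36 mg.

9216 mg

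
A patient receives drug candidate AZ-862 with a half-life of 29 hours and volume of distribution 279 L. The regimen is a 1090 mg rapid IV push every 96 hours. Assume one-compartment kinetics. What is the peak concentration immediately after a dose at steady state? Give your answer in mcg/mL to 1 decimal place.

4.3 mcg/mL

τ/t½ = 96/29 ≈ 3.3103, so fraction remaining f = (1/2)^(96/29) ≈ 0.1008.
Accumulation ratio R = 1/(1 − f) ≈ 1/0.8992 ≈ 1.1121.
Single-dose peak C₀ = D/Vd = 1090/279 ≈ 3.907 mcg/mL.
Steady-state peak Cmax,ss = C₀·R ≈ 3.907 × 1.1121 ≈ 4.345 mcg/mL.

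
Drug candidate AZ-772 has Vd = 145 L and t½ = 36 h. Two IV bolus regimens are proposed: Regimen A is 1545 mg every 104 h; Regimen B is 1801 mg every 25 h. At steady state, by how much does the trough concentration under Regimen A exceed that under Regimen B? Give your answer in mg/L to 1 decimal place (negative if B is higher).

Regimen A: f = (1/2)^(104/36) ≈ 0.1350; Cmin,ss = (1545/145)·f/(1−f) ≈ 1.663 mg/L.
Regimen B: f = (1/2)^(25/36) ≈ 0.6179; Cmin,ss = (1801/145)·f/(1−f) ≈ 20.086 mg/L.
Difference ≈ 1.663 − 20.086 ≈ -18.423 mg/L.

-18.4 mg/L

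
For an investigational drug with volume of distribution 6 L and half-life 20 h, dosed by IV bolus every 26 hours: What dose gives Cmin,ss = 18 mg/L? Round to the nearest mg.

τ/t½ = 26/20 ≈ 1.3, so f = (1/2)^(26/20) ≈ 0.406126.
Cmin,ss = (D/Vd)·f/(1−f), so D = Cmin,ss·Vd·(1−f)/f.
D = 18 × 6 × (1−f)/f ≈ 18 × 6 × 1.46229 ≈ 157.93 mg.

158 mg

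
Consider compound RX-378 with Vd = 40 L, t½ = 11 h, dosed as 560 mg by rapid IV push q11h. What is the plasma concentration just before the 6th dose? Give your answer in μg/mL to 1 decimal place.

13.6 μg/mL

f = (1/2)^(τ/t½) = (1/2)^(11/11) ≈ 0.5000.
C₀ = D/Vd = 560/40 ≈ 14.000 μg/mL.
Before the 6th dose, 5 doses have been given. Superposition: Cmin = C₀·(f + f² + … + f^5).
≈ 14.000 × (0.5000 + 0.2500 + 0.1250 + 0.0625 + 0.0313) ≈ 14.000 × 0.9688 ≈ 13.563 μg/mL.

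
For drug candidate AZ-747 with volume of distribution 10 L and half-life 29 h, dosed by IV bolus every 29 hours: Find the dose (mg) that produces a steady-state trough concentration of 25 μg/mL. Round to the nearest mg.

τ/t½ = 29/29 ≈ 1, so f = (1/2)^(29/29) ≈ 0.500000.
Cmin,ss = (D/Vd)·f/(1−f), so D = Cmin,ss·Vd·(1−f)/f.
D = 25 × 10 × (1−f)/f ≈ 25 × 10 × 1.00000 ≈ 250.00 mg.

250 mg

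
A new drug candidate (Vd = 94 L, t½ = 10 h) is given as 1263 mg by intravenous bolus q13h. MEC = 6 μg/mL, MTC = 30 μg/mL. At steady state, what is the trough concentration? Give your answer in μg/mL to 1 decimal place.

9.2 μg/mL

k = ln2/t½ = ln2/10 ≈ 0.069315 h⁻¹; fraction remaining f = e^(−kτ) = e^(−0.069315×13) ≈ 0.4061.
At steady state, accumulation factor R = 1/(1 − e^(−kτ)) ≈ 1.6838.
Single-dose peak C₀ = D/Vd = 1263/94 ≈ 13.436 μg/mL.
Steady-state peak Cmax,ss = C₀·R ≈ 13.436 × 1.6838 ≈ 22.624 μg/mL.
Steady-state trough Cmin,ss = Cmax,ss·f ≈ 22.624 × 0.4061 ≈ 9.188 μg/mL.
Trough 9.2 μg/mL vs MEC 6 μg/mL: adequate.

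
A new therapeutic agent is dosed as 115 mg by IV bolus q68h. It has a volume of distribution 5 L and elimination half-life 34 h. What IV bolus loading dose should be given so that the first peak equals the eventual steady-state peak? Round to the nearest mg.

153 mg

f = (1/2)^(68/34) ≈ 0.250000; accumulation ratio R = 1/(1−f) ≈ 1.33333.
Loading dose to hit Cmax,ss on first dose: D_load = D_maint·R ≈ 115 × 1.33333 ≈ 153.33 mg.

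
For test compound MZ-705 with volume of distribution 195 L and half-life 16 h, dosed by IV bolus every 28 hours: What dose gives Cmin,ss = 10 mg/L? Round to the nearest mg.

τ/t½ = 28/16 ≈ 1.75, so f = (1/2)^(28/16) ≈ 0.297302.
Cmin,ss = (D/Vd)·f/(1−f), so D = Cmin,ss·Vd·(1−f)/f.
D = 10 × 195 × (1−f)/f ≈ 10 × 195 × 2.36358 ≈ 4608.98 mg.

4609 mg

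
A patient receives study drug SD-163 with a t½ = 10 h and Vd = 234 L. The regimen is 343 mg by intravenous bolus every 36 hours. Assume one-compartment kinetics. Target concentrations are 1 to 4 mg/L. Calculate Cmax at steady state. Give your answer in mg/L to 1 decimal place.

1.6 mg/L

τ/t½ = 36/10 ≈ 3.6, so fraction remaining f = (1/2)^(36/10) ≈ 0.0825.
At steady state, accumulation factor R = 1/(1 − e^(−kτ)) ≈ 1.0899.
Each bolus raises the concentration by D/Vd = 343/234 ≈ 1.466 mg/L.
Steady-state peak Cmax,ss = C₀·R ≈ 1.466 × 1.0899 ≈ 1.598 mg/L.
Peak 1.6 mg/L vs MTC 4 mg/L: below toxic threshold.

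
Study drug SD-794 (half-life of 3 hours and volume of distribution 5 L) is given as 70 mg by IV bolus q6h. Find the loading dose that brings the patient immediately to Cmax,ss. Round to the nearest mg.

f = (1/2)^(6/3) ≈ 0.250000; accumulation ratio R = 1/(1−f) ≈ 1.33333.
Loading dose to hit Cmax,ss on first dose: D_load = D_maint·R ≈ 70 × 1.33333 ≈ 93.33 mg.

93 mg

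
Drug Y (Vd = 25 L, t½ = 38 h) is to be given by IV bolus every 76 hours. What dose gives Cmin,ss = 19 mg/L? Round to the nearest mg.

τ/t½ = 76/38 ≈ 2, so f = (1/2)^(76/38) ≈ 0.250000.
Cmin,ss = (D/Vd)·f/(1−f), so D = Cmin,ss·Vd·(1−f)/f.
D = 19 × 25 × (1−f)/f ≈ 19 × 25 × 3.00000 ≈ 1425.00 mg.

1425 mg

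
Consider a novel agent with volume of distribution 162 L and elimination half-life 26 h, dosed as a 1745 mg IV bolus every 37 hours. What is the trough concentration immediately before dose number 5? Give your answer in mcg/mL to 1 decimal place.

6.3 mcg/mL

f = (1/2)^(τ/t½) = (1/2)^(37/26) ≈ 0.3729.
C₀ = D/Vd = 1745/162 ≈ 10.772 mcg/mL.
Before the 5th dose, 4 doses have been given. Superposition: Cmin = C₀·(f + f² + … + f^4).
≈ 10.772 × (0.3729 + 0.1391 + 0.0519 + 0.0193) ≈ 10.772 × 0.5832 ≈ 6.282 mcg/mL.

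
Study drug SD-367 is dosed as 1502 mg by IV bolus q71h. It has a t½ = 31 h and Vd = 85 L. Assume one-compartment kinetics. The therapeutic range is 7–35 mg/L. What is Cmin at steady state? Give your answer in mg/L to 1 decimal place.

k = ln2/t½ = ln2/31 ≈ 0.022360 h⁻¹; fraction remaining f = e^(−kτ) = e^(−0.022360×71) ≈ 0.2044.
Each bolus raises the concentration by D/Vd = 1502/85 ≈ 17.671 mg/L.
Steady-state trough Cmin,ss = C₀·f/(1−f) ≈ 17.671 × 0.2044/0.7956 ≈ 4.540 mg/L.
Trough 4.5 mg/L vs MEC 7 mg/L: subtherapeutic.

4.5 mg/L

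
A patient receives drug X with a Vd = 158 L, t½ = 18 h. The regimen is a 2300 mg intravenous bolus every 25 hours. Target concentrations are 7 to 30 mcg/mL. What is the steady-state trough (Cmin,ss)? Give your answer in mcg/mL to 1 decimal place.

9.0 mcg/mL

k = ln2/t½ = ln2/18 ≈ 0.038508 h⁻¹; fraction remaining f = e^(−kτ) = e^(−0.038508×25) ≈ 0.3819.
Each bolus raises the concentration by D/Vd = 2300/158 ≈ 14.557 mcg/mL.
Steady-state trough Cmin,ss = C₀·f/(1−f) ≈ 14.557 × 0.3819/0.6181 ≈ 8.994 mcg/mL.
Trough 9.0 mcg/mL vs MEC 7 mcg/mL: adequate.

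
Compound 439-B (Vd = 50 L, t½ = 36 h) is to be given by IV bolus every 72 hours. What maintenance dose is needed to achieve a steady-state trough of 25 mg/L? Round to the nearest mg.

3750 mg

τ/t½ = 72/36 ≈ 2, so f = (1/2)^(72/36) ≈ 0.250000.
Cmin,ss = (D/Vd)·f/(1−f), so D = Cmin,ss·Vd·(1−f)/f.
D = 25 × 50 × (1−f)/f ≈ 25 × 50 × 3.00000 ≈ 3750.00 mg.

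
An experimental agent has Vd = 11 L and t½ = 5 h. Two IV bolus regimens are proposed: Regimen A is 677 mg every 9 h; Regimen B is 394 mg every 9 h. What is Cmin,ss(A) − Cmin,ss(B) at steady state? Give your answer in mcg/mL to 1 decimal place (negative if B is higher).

Regimen A: f = (1/2)^(9/5) ≈ 0.2872; Cmin,ss = (677/11)·f/(1−f) ≈ 24.798 mcg/mL.
Regimen B: f = (1/2)^(9/5) ≈ 0.2872; Cmin,ss = (394/11)·f/(1−f) ≈ 14.432 mcg/mL.
Difference ≈ 24.798 − 14.432 ≈ 10.366 mcg/mL.

10.4 mcg/mL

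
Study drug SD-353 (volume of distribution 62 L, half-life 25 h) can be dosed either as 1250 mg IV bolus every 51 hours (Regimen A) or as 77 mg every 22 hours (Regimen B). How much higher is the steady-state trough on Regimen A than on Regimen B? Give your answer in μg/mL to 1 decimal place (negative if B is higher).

Regimen A: f = (1/2)^(51/25) ≈ 0.2432; Cmin,ss = (1250/62)·f/(1−f) ≈ 6.479 μg/mL.
Regimen B: f = (1/2)^(22/25) ≈ 0.5434; Cmin,ss = (77/62)·f/(1−f) ≈ 1.478 μg/mL.
Difference ≈ 6.479 − 1.478 ≈ 5.001 μg/mL.

5.0 μg/mL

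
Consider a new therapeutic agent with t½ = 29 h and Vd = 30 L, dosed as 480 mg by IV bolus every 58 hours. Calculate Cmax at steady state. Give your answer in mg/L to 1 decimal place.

The dosing interval is 2 half-lives, so f = 2^(−2) = 0.25.
Accumulation ratio R = 1/(1 − f) = 1/0.75 = 4/3.
Single-dose peak C₀ = D/Vd = 480/30 = 16 mg/L.
Steady-state peak Cmax,ss = C₀·R = 16 × 4/3 ≈ 21.333 mg/L.

21.3 mg/L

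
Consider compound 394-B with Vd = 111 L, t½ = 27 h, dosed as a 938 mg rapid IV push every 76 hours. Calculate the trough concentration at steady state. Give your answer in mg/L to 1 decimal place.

Over one 76-h interval, 76/27 ≈ 2.8148 half-lives elapse, leaving f ≈ 0.1421 of each dose.
Each bolus raises the concentration by D/Vd = 938/111 ≈ 8.450 mg/L.
Steady-state trough Cmin,ss = C₀·f/(1−f) ≈ 8.450 × 0.1421/0.8579 ≈ 1.400 mg/L.

1.4 mg/L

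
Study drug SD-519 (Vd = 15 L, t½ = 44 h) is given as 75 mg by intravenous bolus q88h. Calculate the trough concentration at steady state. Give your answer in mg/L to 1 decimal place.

1.7 mg/L

τ = 88 h = 2 half-lives, so f = (1/2)^2 = 0.25.
Accumulation ratio R = 1/(1 − f) = 1/0.75 = 4/3.
Single-dose peak C₀ = D/Vd = 75/15 = 5 mg/L.
Steady-state peak Cmax,ss = C₀·R = 5 × 4/3 ≈ 6.667 mg/L.
Steady-state trough Cmin,ss = Cmax,ss·f ≈ 6.667 × 0.25 ≈ 1.667 mg/L.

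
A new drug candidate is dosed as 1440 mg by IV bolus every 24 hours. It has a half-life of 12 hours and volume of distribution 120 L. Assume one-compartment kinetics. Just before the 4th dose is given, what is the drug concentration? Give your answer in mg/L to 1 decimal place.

3.9 mg/L

f = (1/2)^(τ/t½) = (1/2)^(24/12) ≈ 0.2500.
C₀ = D/Vd = 1440/120 ≈ 12.000 mg/L.
Before the 4th dose, 3 doses have been given. Superposition: Cmin = C₀·(f + f² + … + f^3).
≈ 12.000 × (0.2500 + 0.0625 + 0.0156) ≈ 12.000 × 0.3281 ≈ 3.937 mg/L.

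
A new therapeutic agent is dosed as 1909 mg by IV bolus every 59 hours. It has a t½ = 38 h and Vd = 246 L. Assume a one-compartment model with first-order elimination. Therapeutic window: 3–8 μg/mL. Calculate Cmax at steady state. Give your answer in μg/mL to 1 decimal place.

τ/t½ = 59/38 ≈ 1.5526, so fraction remaining f = (1/2)^(59/38) ≈ 0.3409.
Accumulation ratio R = 1/(1 − f) ≈ 1/0.6591 ≈ 1.5172.
Single-dose peak C₀ = D/Vd = 1909/246 ≈ 7.760 μg/mL.
Steady-state peak Cmax,ss = C₀·R ≈ 7.760 × 1.5172 ≈ 11.773 μg/mL.
Peak 11.8 μg/mL vs MTC 8 μg/mL: exceeds toxic threshold.

11.8 μg/mL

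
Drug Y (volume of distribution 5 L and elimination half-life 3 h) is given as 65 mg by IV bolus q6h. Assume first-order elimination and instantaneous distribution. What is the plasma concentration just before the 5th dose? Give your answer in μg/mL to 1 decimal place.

4.3 μg/mL

f = (1/2)^(τ/t½) = (1/2)^(6/3) ≈ 0.2500.
C₀ = D/Vd = 65/5 ≈ 13.000 μg/mL.
Before the 5th dose, 4 doses have been given. Superposition: Cmin = C₀·(f + f² + … + f^4).
≈ 13.000 × (0.2500 + 0.0625 + 0.0156 + 0.0039) ≈ 13.000 × 0.3320 ≈ 4.316 μg/mL.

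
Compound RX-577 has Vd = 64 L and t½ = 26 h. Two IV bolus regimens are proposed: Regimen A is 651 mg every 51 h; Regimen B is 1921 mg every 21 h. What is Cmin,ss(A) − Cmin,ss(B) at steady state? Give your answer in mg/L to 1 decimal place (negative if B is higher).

-36.5 mg/L

Regimen A: f = (1/2)^(51/26) ≈ 0.2568; Cmin,ss = (651/64)·f/(1−f) ≈ 3.515 mg/L.
Regimen B: f = (1/2)^(21/26) ≈ 0.5713; Cmin,ss = (1921/64)·f/(1−f) ≈ 40.000 mg/L.
Difference ≈ 3.515 − 40.000 ≈ -36.485 mg/L.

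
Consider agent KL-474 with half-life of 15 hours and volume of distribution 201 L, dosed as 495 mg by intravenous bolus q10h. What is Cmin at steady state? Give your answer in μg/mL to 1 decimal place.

4.2 μg/mL

Over one 10-h interval, 10/15 ≈ 0.66667 half-lives elapse, leaving f ≈ 0.6300 of each dose.
At steady state, accumulation factor R = 1/(1 − e^(−kτ)) ≈ 2.7027.
Each bolus raises the concentration by D/Vd = 495/201 ≈ 2.463 μg/mL.
Steady-state peak Cmax,ss = C₀·R ≈ 2.463 × 2.7027 ≈ 6.657 μg/mL.
Steady-state trough Cmin,ss = Cmax,ss·f ≈ 6.657 × 0.6300 ≈ 4.194 μg/mL.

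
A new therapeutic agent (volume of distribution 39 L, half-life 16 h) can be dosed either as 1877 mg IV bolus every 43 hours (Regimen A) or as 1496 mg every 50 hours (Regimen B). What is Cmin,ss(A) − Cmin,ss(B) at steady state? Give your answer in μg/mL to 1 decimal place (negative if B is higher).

Regimen A: f = (1/2)^(43/16) ≈ 0.1552; Cmin,ss = (1877/39)·f/(1−f) ≈ 8.842 μg/mL.
Regimen B: f = (1/2)^(50/16) ≈ 0.1146; Cmin,ss = (1496/39)·f/(1−f) ≈ 4.965 μg/mL.
Difference ≈ 8.842 − 4.965 ≈ 3.877 μg/mL.

3.9 μg/mL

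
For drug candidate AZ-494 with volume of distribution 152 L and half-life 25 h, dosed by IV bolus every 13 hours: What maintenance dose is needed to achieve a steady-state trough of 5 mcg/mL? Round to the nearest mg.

τ/t½ = 13/25 ≈ 0.52, so f = (1/2)^(13/25) ≈ 0.697372.
Cmin,ss = (D/Vd)·f/(1−f), so D = Cmin,ss·Vd·(1−f)/f.
D = 5 × 152 × (1−f)/f ≈ 5 × 152 × 0.43395 ≈ 329.80 mg.

330 mg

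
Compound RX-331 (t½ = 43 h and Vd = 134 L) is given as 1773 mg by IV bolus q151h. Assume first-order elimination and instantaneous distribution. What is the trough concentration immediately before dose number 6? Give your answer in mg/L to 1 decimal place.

1.3 mg/L

f = (1/2)^(τ/t½) = (1/2)^(151/43) ≈ 0.0877.
C₀ = D/Vd = 1773/134 ≈ 13.231 mg/L.
Before the 6th dose, 5 doses have been given. Superposition: Cmin = C₀·(f + f² + … + f^5).
≈ 13.231 × (0.0877 + 0.0077 + 0.0007 + 0.0001 + 0.0000) ≈ 13.231 × 0.0962 ≈ 1.273 mg/L.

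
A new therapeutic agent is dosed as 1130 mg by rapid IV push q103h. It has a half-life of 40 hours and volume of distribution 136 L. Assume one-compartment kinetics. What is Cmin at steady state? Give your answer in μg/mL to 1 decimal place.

1.7 μg/mL

Over one 103-h interval, 103/40 ≈ 2.575 half-lives elapse, leaving f ≈ 0.1678 of each dose.
Accumulation ratio R = 1/(1 − f) ≈ 1/0.8322 ≈ 1.2016.
Single-dose peak C₀ = D/Vd = 1130/136 ≈ 8.309 μg/mL.
Cmax,ss = C₀/(1 − f) ≈ 8.309/0.8322 ≈ 9.984 μg/mL.
Steady-state trough Cmin,ss = Cmax,ss·f ≈ 9.984 × 0.1678 ≈ 1.675 μg/mL.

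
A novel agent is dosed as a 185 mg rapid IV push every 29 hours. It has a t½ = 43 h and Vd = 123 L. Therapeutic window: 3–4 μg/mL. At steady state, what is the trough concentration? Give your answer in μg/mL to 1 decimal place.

τ/t½ = 29/43 ≈ 0.67442, so fraction remaining f = (1/2)^(29/43) ≈ 0.6266.
Accumulation ratio R = 1/(1 − f) ≈ 1/0.3734 ≈ 2.6781.
Each bolus raises the concentration by D/Vd = 185/123 ≈ 1.504 μg/mL.
Cmax,ss = C₀/(1 − f) ≈ 1.504/0.3734 ≈ 4.028 μg/mL.
One interval later, Cmin,ss = Cmax,ss·e^(−kτ) ≈ 4.028 × 0.6266 ≈ 2.524 μg/mL.
Trough 2.5 μg/mL vs MEC 3 μg/mL: subtherapeutic.

2.5 μg/mL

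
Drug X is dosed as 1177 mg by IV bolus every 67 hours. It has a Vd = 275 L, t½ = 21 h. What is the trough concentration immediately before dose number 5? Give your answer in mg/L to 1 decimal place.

f = (1/2)^(τ/t½) = (1/2)^(67/21) ≈ 0.1095.
C₀ = D/Vd = 1177/275 ≈ 4.280 mg/L.
Before the 5th dose, 4 doses have been given. Superposition: Cmin = C₀·(f + f² + … + f^4).
≈ 4.280 × (0.1095 + 0.0120 + 0.0013 + 0.0001) ≈ 4.280 × 0.1229 ≈ 0.526 mg/L.

0.5 mg/L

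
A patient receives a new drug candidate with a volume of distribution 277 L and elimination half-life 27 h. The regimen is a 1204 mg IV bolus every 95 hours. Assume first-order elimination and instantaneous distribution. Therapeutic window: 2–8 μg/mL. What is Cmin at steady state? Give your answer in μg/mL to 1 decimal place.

0.4 μg/mL

k = ln2/t½ = ln2/27 ≈ 0.025672 h⁻¹; fraction remaining f = e^(−kτ) = e^(−0.025672×95) ≈ 0.0873.
Accumulation ratio R = 1/(1 − f) ≈ 1/0.9127 ≈ 1.0957.
Each bolus raises the concentration by D/Vd = 1204/277 ≈ 4.347 μg/mL.
Cmax,ss = C₀/(1 − f) ≈ 4.347/0.9127 ≈ 4.763 μg/mL.
One interval later, Cmin,ss = Cmax,ss·e^(−kτ) ≈ 4.763 × 0.0873 ≈ 0.416 μg/mL.
Trough 0.4 μg/mL vs MEC 2 μg/mL: subtherapeutic.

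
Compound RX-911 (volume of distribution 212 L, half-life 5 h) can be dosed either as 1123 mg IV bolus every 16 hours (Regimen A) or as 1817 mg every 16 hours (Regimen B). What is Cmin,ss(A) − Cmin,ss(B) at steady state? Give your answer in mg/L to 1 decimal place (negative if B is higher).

-0.4 mg/L

Regimen A: f = (1/2)^(16/5) ≈ 0.1088; Cmin,ss = (1123/212)·f/(1−f) ≈ 0.647 mg/L.
Regimen B: f = (1/2)^(16/5) ≈ 0.1088; Cmin,ss = (1817/212)·f/(1−f) ≈ 1.046 mg/L.
Difference ≈ 0.647 − 1.046 ≈ -0.399 mg/L.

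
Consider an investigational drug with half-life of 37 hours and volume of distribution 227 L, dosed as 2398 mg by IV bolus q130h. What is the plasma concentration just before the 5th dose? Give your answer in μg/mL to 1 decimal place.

f = (1/2)^(τ/t½) = (1/2)^(130/37) ≈ 0.0876.
C₀ = D/Vd = 2398/227 ≈ 10.564 μg/mL.
Before the 5th dose, 4 doses have been given. Superposition: Cmin = C₀·(f + f² + … + f^4).
≈ 10.564 × (0.0876 + 0.0077 + 0.0007 + 0.0001) ≈ 10.564 × 0.0961 ≈ 1.015 μg/mL.

1.0 μg/mL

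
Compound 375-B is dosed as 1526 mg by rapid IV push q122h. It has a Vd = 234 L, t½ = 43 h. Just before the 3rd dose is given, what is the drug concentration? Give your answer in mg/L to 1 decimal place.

1.0 mg/L

f = (1/2)^(τ/t½) = (1/2)^(122/43) ≈ 0.1399.
C₀ = D/Vd = 1526/234 ≈ 6.521 mg/L.
Before the 3rd dose, 2 doses have been given. Superposition: Cmin = C₀·(f + f²).
≈ 6.521 × (0.1399 + 0.0196) ≈ 6.521 × 0.1595 ≈ 1.040 mg/L.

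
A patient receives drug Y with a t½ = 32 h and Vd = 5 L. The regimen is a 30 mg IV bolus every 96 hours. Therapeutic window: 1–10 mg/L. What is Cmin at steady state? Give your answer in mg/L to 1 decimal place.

0.9 mg/L

τ = 96 h = 3 half-lives, so f = (1/2)^3 = 0.125.
At steady state, R = 1/(1 − 0.125) = 8/7.
Single-dose peak C₀ = D/Vd = 30/5 = 6 mg/L.
Steady-state peak Cmax,ss = C₀·R = 6 × 8/7 ≈ 6.857 mg/L.
Steady-state trough Cmin,ss = Cmax,ss·f ≈ 6.857 × 0.125 ≈ 0.857 mg/L.
Trough 0.9 mg/L vs MEC 1 mg/L: subtherapeutic.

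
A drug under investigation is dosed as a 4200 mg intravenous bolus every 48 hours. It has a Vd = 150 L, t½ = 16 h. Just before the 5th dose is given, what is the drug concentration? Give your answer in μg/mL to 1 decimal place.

4.0 μg/mL

f = (1/2)^(τ/t½) = (1/2)^(48/16) ≈ 0.1250.
C₀ = D/Vd = 4200/150 ≈ 28.000 μg/mL.
Before the 5th dose, 4 doses have been given. Superposition: Cmin = C₀·(f + f² + … + f^4).
≈ 28.000 × (0.1250 + 0.0156 + 0.0020 + 0.0002) ≈ 28.000 × 0.1428 ≈ 3.998 μg/mL.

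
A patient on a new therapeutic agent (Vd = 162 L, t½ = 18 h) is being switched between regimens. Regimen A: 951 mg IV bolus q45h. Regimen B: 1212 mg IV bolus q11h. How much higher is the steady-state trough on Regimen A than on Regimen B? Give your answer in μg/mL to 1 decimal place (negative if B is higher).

-12.9 μg/mL

Regimen A: f = (1/2)^(45/18) ≈ 0.1768; Cmin,ss = (951/162)·f/(1−f) ≈ 1.261 μg/mL.
Regimen B: f = (1/2)^(11/18) ≈ 0.6547; Cmin,ss = (1212/162)·f/(1−f) ≈ 14.185 μg/mL.
Difference ≈ 1.261 − 14.185 ≈ -12.924 μg/mL.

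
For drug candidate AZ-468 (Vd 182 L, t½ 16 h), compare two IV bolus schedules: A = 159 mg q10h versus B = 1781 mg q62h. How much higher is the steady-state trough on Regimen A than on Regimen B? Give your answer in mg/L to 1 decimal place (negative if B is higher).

0.9 mg/L

Regimen A: f = (1/2)^(10/16) ≈ 0.6484; Cmin,ss = (159/182)·f/(1−f) ≈ 1.611 mg/L.
Regimen B: f = (1/2)^(62/16) ≈ 0.0682; Cmin,ss = (1781/182)·f/(1−f) ≈ 0.716 mg/L.
Difference ≈ 1.611 − 0.716 ≈ 0.895 mg/L.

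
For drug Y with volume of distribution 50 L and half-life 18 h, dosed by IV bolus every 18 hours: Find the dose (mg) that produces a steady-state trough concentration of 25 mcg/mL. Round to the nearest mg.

τ/t½ = 18/18 ≈ 1, so f = (1/2)^(18/18) ≈ 0.500000.
Cmin,ss = (D/Vd)·f/(1−f), so D = Cmin,ss·Vd·(1−f)/f.
D = 25 × 50 × (1−f)/f ≈ 25 × 50 × 1.00000 ≈ 1250.00 mg.

1250 mg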